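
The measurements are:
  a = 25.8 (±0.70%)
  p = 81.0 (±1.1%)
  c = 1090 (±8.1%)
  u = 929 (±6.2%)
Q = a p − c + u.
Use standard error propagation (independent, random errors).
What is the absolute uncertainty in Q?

Let w = a·p = 2090. δw/w = √((1·δa/a)² + (1·δp/p)²) = √(4.9e-05 + 0.000121) = 0.0130, so δw = 27.2.
Q = w − c + u: δQ = √(δw² + δc² + δu²) = √(742 + 7800 + 3320) = 109

109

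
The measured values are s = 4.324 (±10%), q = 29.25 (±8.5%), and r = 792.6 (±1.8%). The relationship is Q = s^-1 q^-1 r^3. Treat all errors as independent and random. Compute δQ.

For a monomial Q ∝ s^-1, q^-1, r^3, fractional errors add in quadrature:
  (-1·δs/s)² = (-1×0.100)² = 0.0100;  (-1·δq/q)² = (-1×0.0850)² = 0.00723;  (3·δr/r)² = (3×0.0180)² = 0.00292
δQ/Q = √(0.0201) = 0.142
Q = 3.937e+06, so δQ = 0.142 × 3.937e+06 = 5.59e+05.

5.59e+05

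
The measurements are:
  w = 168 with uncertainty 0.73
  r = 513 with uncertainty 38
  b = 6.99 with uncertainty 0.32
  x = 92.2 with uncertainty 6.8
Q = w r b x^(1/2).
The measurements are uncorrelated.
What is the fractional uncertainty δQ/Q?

Q is a product of powers, so relative uncertainties combine in quadrature:
  (1·δw/w)² = (1×0.00435)² = 1.89e-05;  (1·δr/r)² = (1×0.0741)² = 0.00549;  (1·δb/b)² = (1×0.0458)² = 0.00210;  (½·δx/x)² = (0.5×0.0738)² = 0.00136
δQ/Q = √(0.00896) = 0.0947

0.0947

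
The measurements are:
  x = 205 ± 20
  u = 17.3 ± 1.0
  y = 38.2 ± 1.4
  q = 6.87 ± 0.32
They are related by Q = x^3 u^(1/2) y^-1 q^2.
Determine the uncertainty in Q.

1.38e+07

Relative error in a monomial: (δQ/Q)² = Σ (nᵢ · δxᵢ/xᵢ)².
  (3·δx/x)² = (3×0.0976)² = 0.0857;  (½·δu/u)² = (0.5×0.0578)² = 0.000835;  (-1·δy/y)² = (-1×0.0366)² = 0.00134;  (2·δq/q)² = (2×0.0466)² = 0.00868
δQ/Q = √(0.0965) = 0.311
Q = 4.43e+07, so δQ = 0.311 × 4.43e+07 = 1.38e+07.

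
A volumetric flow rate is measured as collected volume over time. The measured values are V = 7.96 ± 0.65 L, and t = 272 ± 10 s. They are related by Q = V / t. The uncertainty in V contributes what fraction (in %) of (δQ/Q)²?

83.1%

(δQ/Q)² = (1·δV/V)² + (-1·δt/t)²
  V term: (1×0.0817)² = 0.00667
  t term: (-1×0.0368)² = 0.00135
Total = 0.00802. Share from V = 0.00667/0.00802 = 0.831.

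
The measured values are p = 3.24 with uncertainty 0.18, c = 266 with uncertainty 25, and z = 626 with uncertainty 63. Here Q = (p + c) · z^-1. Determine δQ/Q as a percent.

13.7%

Let u = p + c = 269. δu = √(δp² + δc²) = √(0.0324 + 625) = 25.0, so δu/u = 0.0929.
Q is then a monomial in u, z:
δQ/Q = √((δu/u)² + (-1·δz/z)²) = √(0.00862 + 0.0101) = 0.137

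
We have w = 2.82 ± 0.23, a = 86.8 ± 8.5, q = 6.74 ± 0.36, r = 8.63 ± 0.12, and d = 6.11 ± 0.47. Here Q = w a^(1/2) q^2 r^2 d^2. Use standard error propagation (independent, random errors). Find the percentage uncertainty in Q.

Each factor contributes (exponent × relative error)² to (δQ/Q)²:
  (1·δw/w)² = (1×0.0816)² = 0.00665;  (½·δa/a)² = (0.5×0.0979)² = 0.00240;  (2·δq/q)² = (2×0.0534)² = 0.0114;  (2·δr/r)² = (2×0.0139)² = 0.000773;  (2·δd/d)² = (2×0.0769)² = 0.0237
δQ/Q = √(0.0449) = 0.212

21.2%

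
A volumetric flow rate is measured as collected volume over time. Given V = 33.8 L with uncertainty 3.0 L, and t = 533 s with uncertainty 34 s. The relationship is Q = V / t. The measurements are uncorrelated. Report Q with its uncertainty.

0.0634 ± 0.00693 L/s

Relative error in a monomial: (δQ/Q)² = Σ (nᵢ · δxᵢ/xᵢ)².
  (1·δV/V)² = (1×0.0888)² = 0.00788;  (-1·δt/t)² = (-1×0.0638)² = 0.00407
δQ/Q = √(0.0119) = 0.109
Q = 0.0634 L/s, so δQ = 0.109 × 0.0634 = 0.00693 L/s.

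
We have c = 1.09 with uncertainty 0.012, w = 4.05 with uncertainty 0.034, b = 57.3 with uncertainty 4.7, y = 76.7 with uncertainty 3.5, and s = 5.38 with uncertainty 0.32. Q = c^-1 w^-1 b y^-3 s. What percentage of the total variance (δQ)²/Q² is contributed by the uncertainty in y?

(δQ/Q)² = (-1·δc/c)² + (-1·δw/w)² + (1·δb/b)² + (-3·δy/y)² + (1·δs/s)²
  c term: (-1×0.0110)² = 0.000121
  w term: (-1×0.00840)² = 7.05e-05
  b term: (1×0.0820)² = 0.00673
  y term: (-3×0.0456)² = 0.0187
  s term: (1×0.0595)² = 0.00354
Total = 0.0292. Share from y = 0.0187/0.0292 = 0.642.

64.2%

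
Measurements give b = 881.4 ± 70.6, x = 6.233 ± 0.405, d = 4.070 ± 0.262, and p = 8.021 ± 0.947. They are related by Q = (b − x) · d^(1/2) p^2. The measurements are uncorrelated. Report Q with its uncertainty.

Let u = b − x = 875.2. δu = √(δb² + δx²) = √(4980 + 0.164) = 70.6, so δu/u = 0.0807.
Q is then a monomial in u, d, p:
δQ/Q = √((δu/u)² + (½·δd/d)² + (2·δp/p)²) = √(0.00651 + 0.00104 + 0.0558) = 0.252
Q = 113600, so δQ = 0.252 × 113600 = 28600.

113600 ± 28600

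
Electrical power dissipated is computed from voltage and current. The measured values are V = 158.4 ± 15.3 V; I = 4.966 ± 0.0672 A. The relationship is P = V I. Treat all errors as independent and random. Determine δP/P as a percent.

9.75%

Relative error in a monomial: (δP/P)² = Σ (nᵢ · δxᵢ/xᵢ)².
  (1·δV/V)² = (1×0.0966)² = 0.00933;  (1·δI/I)² = (1×0.0135)² = 0.000183
δP/P = √(0.00951) = 0.0975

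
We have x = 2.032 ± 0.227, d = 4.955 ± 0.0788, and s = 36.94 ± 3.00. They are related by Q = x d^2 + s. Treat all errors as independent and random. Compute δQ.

6.53

Let p = x·d^2 = 49.89. δp/p = √((1·δx/x)² + (2·δd/d)²) = √(0.0125 + 0.00101) = 0.116, so δp = 5.79.
Q = p + s: δQ = √(δp² + δs²) = √(33.6 + 9.00) = 6.53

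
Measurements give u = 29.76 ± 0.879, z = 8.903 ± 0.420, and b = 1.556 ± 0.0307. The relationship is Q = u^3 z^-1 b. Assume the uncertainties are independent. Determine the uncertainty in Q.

Since Q is a product/quotient, work with relative uncertainties:
  (3·δu/u)² = (3×0.0295)² = 0.00785;  (-1·δz/z)² = (-1×0.0472)² = 0.00223;  (1·δb/b)² = (1×0.0197)² = 0.000389
δQ/Q = √(0.0105) = 0.102
Q = 4607, so δQ = 0.102 × 4607 = 471.

471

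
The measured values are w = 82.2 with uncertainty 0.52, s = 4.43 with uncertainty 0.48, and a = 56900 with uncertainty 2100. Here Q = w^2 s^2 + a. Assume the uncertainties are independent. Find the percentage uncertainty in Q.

15.2%

Let p = w^2·s^2 = 1.33e+05. δp/p = √((2·δw/w)² + (2·δs/s)²) = √(0.000160 + 0.0470) = 0.217, so δp = 28800.
Q = p + a: δQ = √(δp² + δa²) = √(8.29e+08 + 4.41e+06) = 28900
Q = 1.9e+05, so δQ/Q = 28900/1.9e+05 = 0.152.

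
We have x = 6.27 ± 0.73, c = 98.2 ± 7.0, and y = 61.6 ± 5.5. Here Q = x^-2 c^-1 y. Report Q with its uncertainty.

Relative error in a monomial: (δQ/Q)² = Σ (nᵢ · δxᵢ/xᵢ)².
  (-2·δx/x)² = (-2×0.116)² = 0.0542;  (-1·δc/c)² = (-1×0.0713)² = 0.00508;  (1·δy/y)² = (1×0.0893)² = 0.00797
δQ/Q = √(0.0673) = 0.259
Q = 0.0160, so δQ = 0.259 × 0.0160 = 0.00414.

0.0160 ± 0.00414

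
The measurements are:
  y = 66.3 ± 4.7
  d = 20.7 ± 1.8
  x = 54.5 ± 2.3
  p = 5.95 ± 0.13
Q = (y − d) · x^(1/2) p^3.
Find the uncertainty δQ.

Let u = y − d = 45.6. δu = √(δy² + δd²) = √(22.1 + 3.24) = 5.03, so δu/u = 0.110.
Q is then a monomial in u, x, p:
δQ/Q = √((δu/u)² + (½·δx/x)² + (3·δp/p)²) = √(0.0122 + 0.000445 + 0.00430) = 0.130
Q = 70900, so δQ = 0.130 × 70900 = 9220.

9220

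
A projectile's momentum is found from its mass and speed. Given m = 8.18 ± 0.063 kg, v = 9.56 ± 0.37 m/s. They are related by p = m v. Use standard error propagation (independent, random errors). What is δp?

3.09 kg·m/s

Products/powers → add relative errors in quadrature, weighted by exponent:
  (1·δm/m)² = (1×0.00770)² = 5.93e-05;  (1·δv/v)² = (1×0.0387)² = 0.00150
δp/p = √(0.00156) = 0.0395
p = 78.2 kg·m/s, so δp = 0.0395 × 78.2 = 3.09 kg·m/s.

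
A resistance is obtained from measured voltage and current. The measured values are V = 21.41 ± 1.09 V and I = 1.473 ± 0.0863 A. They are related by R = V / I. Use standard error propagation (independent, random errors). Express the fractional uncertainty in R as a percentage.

7.76%

For a monomial R ∝ V, I^-1, fractional errors add in quadrature:
  (1·δV/V)² = (1×0.0509)² = 0.00259;  (-1·δI/I)² = (-1×0.0586)² = 0.00343
δR/R = √(0.00602) = 0.0776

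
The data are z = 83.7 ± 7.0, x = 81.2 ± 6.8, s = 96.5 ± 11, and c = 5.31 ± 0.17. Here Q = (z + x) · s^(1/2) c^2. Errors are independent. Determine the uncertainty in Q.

Let u = z + x = 165. δu = √(δz² + δx²) = √(49.0 + 46.2) = 9.76, so δu/u = 0.0592.
Q is then a monomial in u, s, c:
δQ/Q = √((δu/u)² + (½·δs/s)² + (2·δc/c)²) = √(0.00350 + 0.00325 + 0.00410) = 0.104
Q = 45700, so δQ = 0.104 × 45700 = 4760.

4760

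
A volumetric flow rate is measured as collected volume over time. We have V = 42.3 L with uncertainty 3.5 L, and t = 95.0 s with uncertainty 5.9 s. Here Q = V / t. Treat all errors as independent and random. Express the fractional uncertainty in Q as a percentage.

Since Q is a product/quotient, work with relative uncertainties:
  (1·δV/V)² = (1×0.0827)² = 0.00685;  (-1·δt/t)² = (-1×0.0621)² = 0.00386
δQ/Q = √(0.0107) = 0.103

10.3%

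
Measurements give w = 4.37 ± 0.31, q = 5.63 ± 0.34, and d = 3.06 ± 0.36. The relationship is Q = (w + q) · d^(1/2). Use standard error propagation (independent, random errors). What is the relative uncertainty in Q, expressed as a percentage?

7.47%

Let u = w + q = 10.0. δu = √(δw² + δq²) = √(0.0961 + 0.116) = 0.460, so δu/u = 0.0460.
Q is then a monomial in u, d:
δQ/Q = √((δu/u)² + (½·δd/d)²) = √(0.00212 + 0.00346) = 0.0747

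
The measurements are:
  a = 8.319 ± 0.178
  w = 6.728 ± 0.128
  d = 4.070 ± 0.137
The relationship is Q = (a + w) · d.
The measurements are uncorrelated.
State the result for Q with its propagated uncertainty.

Let u = a + w = 15.05. δu = √(δa² + δw²) = √(0.0317 + 0.0164) = 0.219, so δu/u = 0.0146.
Q is then a monomial in u, d:
δQ/Q = √((δu/u)² + (1·δd/d)²) = √(0.000212 + 0.00113) = 0.0367
Q = 61.24, so δQ = 0.0367 × 61.24 = 2.25.

61.24 ± 2.25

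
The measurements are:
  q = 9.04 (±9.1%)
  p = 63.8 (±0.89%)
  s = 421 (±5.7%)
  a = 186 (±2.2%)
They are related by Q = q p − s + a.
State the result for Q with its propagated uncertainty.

Let w = q·p = 577. δw/w = √((1·δq/q)² + (1·δp/p)²) = √(0.00828 + 7.92e-05) = 0.0914, so δw = 52.7.
Q = w − s + a: δQ = √(δw² + δs² + δa²) = √(2780 + 576 + 16.7) = 58.1
Q = 342.

342 ± 58.1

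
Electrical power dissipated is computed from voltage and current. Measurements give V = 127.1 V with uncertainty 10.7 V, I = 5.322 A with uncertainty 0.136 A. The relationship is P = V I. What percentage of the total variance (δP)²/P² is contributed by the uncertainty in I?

(δP/P)² = (1·δV/V)² + (1·δI/I)²
  V term: (1×0.0842)² = 0.00709
  I term: (1×0.0256)² = 0.000653
Total = 0.00774. Share from I = 0.000653/0.00774 = 0.0844.

8.44%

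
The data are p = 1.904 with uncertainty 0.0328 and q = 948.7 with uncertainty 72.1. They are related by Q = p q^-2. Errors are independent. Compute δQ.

Relative error in a monomial: (δQ/Q)² = Σ (nᵢ · δxᵢ/xᵢ)².
  (1·δp/p)² = (1×0.0172)² = 0.000297;  (-2·δq/q)² = (-2×0.0760)² = 0.0231
δQ/Q = √(0.0234) = 0.153
Q = 2.115e-06, so δQ = 0.153 × 2.115e-06 = 3.24e-07.

3.24e-07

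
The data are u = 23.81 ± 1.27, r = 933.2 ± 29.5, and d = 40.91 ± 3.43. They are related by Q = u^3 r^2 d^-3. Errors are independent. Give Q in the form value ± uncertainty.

Relative error in a monomial: (δQ/Q)² = Σ (nᵢ · δxᵢ/xᵢ)².
  (3·δu/u)² = (3×0.0533)² = 0.0256;  (2·δr/r)² = (2×0.0316)² = 0.00400;  (-3·δd/d)² = (-3×0.0838)² = 0.0633
δQ/Q = √(0.0929) = 0.305
Q = 171700, so δQ = 0.305 × 171700 = 52300.

171700 ± 52300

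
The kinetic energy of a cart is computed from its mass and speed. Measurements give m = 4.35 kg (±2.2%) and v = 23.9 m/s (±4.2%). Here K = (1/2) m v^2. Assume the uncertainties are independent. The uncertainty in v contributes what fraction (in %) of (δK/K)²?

(δK/K)² = (1·δm/m)² + (2·δv/v)²
  m term: (1×0.0220)² = 0.000484
  v term: (2×0.0420)² = 0.00706
Total = 0.00754. Share from v = 0.00706/0.00754 = 0.936.

93.6%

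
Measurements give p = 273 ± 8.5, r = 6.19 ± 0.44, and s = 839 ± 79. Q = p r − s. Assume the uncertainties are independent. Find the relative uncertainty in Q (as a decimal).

0.180

Let w = p·r = 1690. δw/w = √((1·δp/p)² + (1·δr/r)²) = √(0.000969 + 0.00505) = 0.0776, so δw = 131.
Q = w − s: δQ = √(δw² + δs²) = √(17200 + 6240) = 153
Q = 851, so δQ/Q = 153/851 = 0.180.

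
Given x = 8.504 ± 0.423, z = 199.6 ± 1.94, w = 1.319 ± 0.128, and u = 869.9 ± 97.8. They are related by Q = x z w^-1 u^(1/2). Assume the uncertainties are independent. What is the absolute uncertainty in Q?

Each factor contributes (exponent × relative error)² to (δQ/Q)²:
  (1·δx/x)² = (1×0.0497)² = 0.00247;  (1·δz/z)² = (1×0.00972)² = 9.45e-05;  (-1·δw/w)² = (-1×0.0970)² = 0.00942;  (½·δu/u)² = (0.5×0.112)² = 0.00316
δQ/Q = √(0.0151) = 0.123
Q = 37960, so δQ = 0.123 × 37960 = 4670.

4670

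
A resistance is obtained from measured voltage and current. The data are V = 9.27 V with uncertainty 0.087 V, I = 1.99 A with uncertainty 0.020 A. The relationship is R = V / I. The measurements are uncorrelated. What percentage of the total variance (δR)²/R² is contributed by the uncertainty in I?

53.4%

(δR/R)² = (1·δV/V)² + (-1·δI/I)²
  V term: (1×0.00939)² = 8.81e-05
  I term: (-1×0.0101)² = 0.000101
Total = 0.000189. Share from I = 0.000101/0.000189 = 0.534.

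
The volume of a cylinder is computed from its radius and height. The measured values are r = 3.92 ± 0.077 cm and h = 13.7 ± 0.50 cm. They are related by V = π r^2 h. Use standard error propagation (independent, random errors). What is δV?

Each factor contributes (exponent × relative error)² to (δV/V)²:
  (2·δr/r)² = (2×0.0196)² = 0.00154;  (1·δh/h)² = (1×0.0365)² = 0.00133
δV/V = √(0.00288) = 0.0536
V = 661 cm^3, so δV = 0.0536 × 661 = 35.5 cm^3.

35.5 cm^3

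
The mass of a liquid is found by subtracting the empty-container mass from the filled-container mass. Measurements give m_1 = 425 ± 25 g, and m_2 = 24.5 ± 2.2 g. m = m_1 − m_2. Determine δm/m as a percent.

m is a linear combination, so absolute uncertainties add in quadrature:
  (δm_1)² = 625;  (δm_2)² = 4.84
δm = √(630) = 25.1 g
m = 400 g, so δm/m = 25.1/400 = 0.0627.

6.27%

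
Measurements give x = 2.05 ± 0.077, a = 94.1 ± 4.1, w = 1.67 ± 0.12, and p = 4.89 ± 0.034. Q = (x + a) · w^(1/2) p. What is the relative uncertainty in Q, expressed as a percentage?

Let u = x + a = 96.1. δu = √(δx² + δa²) = √(0.00593 + 16.8) = 4.10, so δu/u = 0.0426.
Q is then a monomial in u, w, p:
δQ/Q = √((δu/u)² + (½·δw/w)² + (1·δp/p)²) = √(0.00182 + 0.00129 + 4.83e-05) = 0.0562

5.62%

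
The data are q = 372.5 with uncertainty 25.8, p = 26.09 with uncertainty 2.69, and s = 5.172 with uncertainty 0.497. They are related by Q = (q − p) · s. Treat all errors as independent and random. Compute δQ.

218

Let u = q − p = 346.4. δu = √(δq² + δp²) = √(666 + 7.24) = 25.9, so δu/u = 0.0749.
Q is then a monomial in u, s:
δQ/Q = √((δu/u)² + (1·δs/s)²) = √(0.00561 + 0.00923) = 0.122
Q = 1792, so δQ = 0.122 × 1792 = 218.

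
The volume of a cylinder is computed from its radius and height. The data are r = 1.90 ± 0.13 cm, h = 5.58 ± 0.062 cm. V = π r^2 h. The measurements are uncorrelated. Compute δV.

8.69 cm^3

Products/powers → add relative errors in quadrature, weighted by exponent:
  (2·δr/r)² = (2×0.0684)² = 0.0187;  (1·δh/h)² = (1×0.0111)² = 0.000123
δV/V = √(0.0188) = 0.137
V = 63.3 cm^3, so δV = 0.137 × 63.3 = 8.69 cm^3.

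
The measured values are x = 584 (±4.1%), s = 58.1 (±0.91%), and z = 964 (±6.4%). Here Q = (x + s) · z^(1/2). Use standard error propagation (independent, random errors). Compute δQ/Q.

0.0491

Let u = x + s = 642. δu = √(δx² + δs²) = √(573 + 0.280) = 23.9, so δu/u = 0.0373.
Q is then a monomial in u, z:
δQ/Q = √((δu/u)² + (½·δz/z)²) = √(0.00139 + 0.00102) = 0.0491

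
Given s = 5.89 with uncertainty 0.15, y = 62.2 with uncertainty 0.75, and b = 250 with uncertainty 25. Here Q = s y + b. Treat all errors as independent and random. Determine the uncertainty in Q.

27.0

Let p = s·y = 366. δp/p = √((1·δs/s)² + (1·δy/y)²) = √(0.000649 + 0.000145) = 0.0282, so δp = 10.3.
Q = p + b: δQ = √(δp² + δb²) = √(107 + 625) = 27.0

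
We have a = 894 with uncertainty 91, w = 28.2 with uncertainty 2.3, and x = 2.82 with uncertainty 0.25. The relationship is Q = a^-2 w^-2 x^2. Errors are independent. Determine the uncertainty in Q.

3.95e-09

Products/powers → add relative errors in quadrature, weighted by exponent:
  (-2·δa/a)² = (-2×0.102)² = 0.0414;  (-2·δw/w)² = (-2×0.0816)² = 0.0266;  (2·δx/x)² = (2×0.0887)² = 0.0314
δQ/Q = √(0.0995) = 0.315
Q = 1.25e-08, so δQ = 0.315 × 1.25e-08 = 3.95e-09.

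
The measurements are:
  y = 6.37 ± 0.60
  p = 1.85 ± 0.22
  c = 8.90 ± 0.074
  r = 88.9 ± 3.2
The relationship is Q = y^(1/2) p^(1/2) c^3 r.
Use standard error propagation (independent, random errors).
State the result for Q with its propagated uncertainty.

(2.15 ± 0.188) × 10^5

Since Q is a product/quotient, work with relative uncertainties:
  (½·δy/y)² = (0.5×0.0942)² = 0.00222;  (½·δp/p)² = (0.5×0.119)² = 0.00354;  (3·δc/c)² = (3×0.00831)² = 0.000622;  (1·δr/r)² = (1×0.0360)² = 0.00130
δQ/Q = √(0.00767) = 0.0876
Q = 2.15e+05, so δQ = 0.0876 × 2.15e+05 = 18800.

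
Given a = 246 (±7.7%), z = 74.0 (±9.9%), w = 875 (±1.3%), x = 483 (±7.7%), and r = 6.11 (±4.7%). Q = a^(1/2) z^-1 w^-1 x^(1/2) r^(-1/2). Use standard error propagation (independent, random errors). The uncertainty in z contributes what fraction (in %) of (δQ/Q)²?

72.7%

(δQ/Q)² = (½·δa/a)² + (-1·δz/z)² + (-1·δw/w)² + (½·δx/x)² + (−½·δr/r)²
  a term: (0.5×0.0770)² = 0.00148
  z term: (-1×0.0990)² = 0.00980
  w term: (-1×0.0130)² = 0.000169
  x term: (0.5×0.0770)² = 0.00148
  r term: (-0.5×0.0470)² = 0.000552
Total = 0.0135. Share from z = 0.00980/0.0135 = 0.727.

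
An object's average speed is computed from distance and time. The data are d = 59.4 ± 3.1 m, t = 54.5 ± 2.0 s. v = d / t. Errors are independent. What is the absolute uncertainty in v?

0.0695 m/s

For a monomial v ∝ d, t^-1, fractional errors add in quadrature:
  (1·δd/d)² = (1×0.0522)² = 0.00272;  (-1·δt/t)² = (-1×0.0367)² = 0.00135
δv/v = √(0.00407) = 0.0638
v = 1.09 m/s, so δv = 0.0638 × 1.09 = 0.0695 m/s.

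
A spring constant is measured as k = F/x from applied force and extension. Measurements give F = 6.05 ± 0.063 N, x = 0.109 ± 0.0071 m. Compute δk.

3.66 N/m

k is a product of powers, so relative uncertainties combine in quadrature:
  (1·δF/F)² = (1×0.0104)² = 0.000108;  (-1·δx/x)² = (-1×0.0651)² = 0.00424
δk/k = √(0.00435) = 0.0660
k = 55.5 N/m, so δk = 0.0660 × 55.5 = 3.66 N/m.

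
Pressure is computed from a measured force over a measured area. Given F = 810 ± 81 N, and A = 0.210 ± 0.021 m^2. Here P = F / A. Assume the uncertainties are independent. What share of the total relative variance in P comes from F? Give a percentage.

50.0%

(δP/P)² = (1·δF/F)² + (-1·δA/A)²
  F term: (1×0.100)² = 0.0100
  A term: (-1×0.100)² = 0.0100
Total = 0.0200. Share from F = 0.0100/0.0200 = 0.500.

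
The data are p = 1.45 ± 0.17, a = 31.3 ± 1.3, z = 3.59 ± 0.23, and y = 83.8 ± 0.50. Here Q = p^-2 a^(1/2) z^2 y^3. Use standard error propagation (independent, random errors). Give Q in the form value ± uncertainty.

(2.02 ± 0.542) × 10^7

Since Q is a product/quotient, work with relative uncertainties:
  (-2·δp/p)² = (-2×0.117)² = 0.0550;  (½·δa/a)² = (0.5×0.0415)² = 0.000431;  (2·δz/z)² = (2×0.0641)² = 0.0164;  (3·δy/y)² = (3×0.00597)² = 0.000320
δQ/Q = √(0.0722) = 0.269
Q = 2.02e+07, so δQ = 0.269 × 2.02e+07 = 5.42e+06.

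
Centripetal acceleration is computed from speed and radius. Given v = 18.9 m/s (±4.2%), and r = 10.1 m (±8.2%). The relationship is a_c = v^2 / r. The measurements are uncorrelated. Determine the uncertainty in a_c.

4.15 m/s^2

Each factor contributes (exponent × relative error)² to (δa_c/a_c)²:
  (2·δv/v)² = (2×0.0420)² = 0.00706;  (-1·δr/r)² = (-1×0.0820)² = 0.00672
δa_c/a_c = √(0.0138) = 0.117
a_c = 35.4 m/s^2, so δa_c = 0.117 × 35.4 = 4.15 m/s^2.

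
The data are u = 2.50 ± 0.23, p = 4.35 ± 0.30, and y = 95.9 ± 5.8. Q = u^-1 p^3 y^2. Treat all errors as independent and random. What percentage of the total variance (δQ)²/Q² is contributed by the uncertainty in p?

(δQ/Q)² = (-1·δu/u)² + (3·δp/p)² + (2·δy/y)²
  u term: (-1×0.0920)² = 0.00846
  p term: (3×0.0690)² = 0.0428
  y term: (2×0.0605)² = 0.0146
Total = 0.0659. Share from p = 0.0428/0.0659 = 0.650.

65.0%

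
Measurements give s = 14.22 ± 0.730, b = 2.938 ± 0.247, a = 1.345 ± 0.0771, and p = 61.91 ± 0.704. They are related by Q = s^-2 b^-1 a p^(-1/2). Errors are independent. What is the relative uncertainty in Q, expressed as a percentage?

Relative error in a monomial: (δQ/Q)² = Σ (nᵢ · δxᵢ/xᵢ)².
  (-2·δs/s)² = (-2×0.0513)² = 0.0105;  (-1·δb/b)² = (-1×0.0841)² = 0.00707;  (1·δa/a)² = (1×0.0573)² = 0.00329;  (−½·δp/p)² = (-0.5×0.0114)² = 3.23e-05
δQ/Q = √(0.0209) = 0.145

14.5%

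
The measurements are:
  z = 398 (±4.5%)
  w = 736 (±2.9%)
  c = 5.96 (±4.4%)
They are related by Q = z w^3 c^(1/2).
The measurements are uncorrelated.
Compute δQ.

3.89e+10

Products/powers → add relative errors in quadrature, weighted by exponent:
  (1·δz/z)² = (1×0.0450)² = 0.00202;  (3·δw/w)² = (3×0.0290)² = 0.00757;  (½·δc/c)² = (0.5×0.0440)² = 0.000484
δQ/Q = √(0.0101) = 0.100
Q = 3.87e+11, so δQ = 0.100 × 3.87e+11 = 3.89e+10.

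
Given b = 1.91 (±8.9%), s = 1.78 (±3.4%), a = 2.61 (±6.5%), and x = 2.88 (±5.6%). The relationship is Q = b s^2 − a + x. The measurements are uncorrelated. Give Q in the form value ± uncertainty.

Let p = b·s^2 = 6.05. δp/p = √((1·δb/b)² + (2·δs/s)²) = √(0.00792 + 0.00462) = 0.112, so δp = 0.678.
Q = p − a + x: δQ = √(δp² + δa² + δx²) = √(0.459 + 0.0288 + 0.0260) = 0.717
Q = 6.32.

6.32 ± 0.717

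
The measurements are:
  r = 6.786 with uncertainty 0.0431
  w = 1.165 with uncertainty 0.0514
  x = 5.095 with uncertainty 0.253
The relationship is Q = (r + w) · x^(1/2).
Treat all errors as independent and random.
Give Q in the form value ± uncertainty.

Let u = r + w = 7.951. δu = √(δr² + δw²) = √(0.00186 + 0.00264) = 0.0671, so δu/u = 0.00844.
Q is then a monomial in u, x:
δQ/Q = √((δu/u)² + (½·δx/x)²) = √(7.12e-05 + 0.000616) = 0.0262
Q = 17.95, so δQ = 0.0262 × 17.95 = 0.471.

17.95 ± 0.471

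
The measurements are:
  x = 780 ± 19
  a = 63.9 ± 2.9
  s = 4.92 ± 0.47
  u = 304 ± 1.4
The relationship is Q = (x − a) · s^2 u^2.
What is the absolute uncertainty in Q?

Let w = x − a = 716. δw = √(δx² + δa²) = √(361 + 8.41) = 19.2, so δw/w = 0.0268.
Q is then a monomial in w, s, u:
δQ/Q = √((δw/w)² + (2·δs/s)² + (2·δu/u)²) = √(0.000720 + 0.0365 + 8.48e-05) = 0.193
Q = 1.6e+09, so δQ = 0.193 × 1.6e+09 = 3.09e+08.

3.09e+08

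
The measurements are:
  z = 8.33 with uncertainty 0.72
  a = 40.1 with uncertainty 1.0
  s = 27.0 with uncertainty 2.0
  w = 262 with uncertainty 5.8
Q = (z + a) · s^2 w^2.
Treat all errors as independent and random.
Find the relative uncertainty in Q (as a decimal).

Let u = z + a = 48.4. δu = √(δz² + δa²) = √(0.518 + 1.00) = 1.23, so δu/u = 0.0254.
Q is then a monomial in u, s, w:
δQ/Q = √((δu/u)² + (2·δs/s)² + (2·δw/w)²) = √(0.000647 + 0.0219 + 0.00196) = 0.157

0.157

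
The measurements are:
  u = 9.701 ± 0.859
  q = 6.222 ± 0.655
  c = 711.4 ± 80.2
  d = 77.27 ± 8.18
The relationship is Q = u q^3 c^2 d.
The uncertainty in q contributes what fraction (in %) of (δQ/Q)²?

(δQ/Q)² = (1·δu/u)² + (3·δq/q)² + (2·δc/c)² + (1·δd/d)²
  u term: (1×0.0885)² = 0.00784
  q term: (3×0.105)² = 0.0997
  c term: (2×0.113)² = 0.0508
  d term: (1×0.106)² = 0.0112
Total = 0.170. Share from q = 0.0997/0.170 = 0.588.

58.8%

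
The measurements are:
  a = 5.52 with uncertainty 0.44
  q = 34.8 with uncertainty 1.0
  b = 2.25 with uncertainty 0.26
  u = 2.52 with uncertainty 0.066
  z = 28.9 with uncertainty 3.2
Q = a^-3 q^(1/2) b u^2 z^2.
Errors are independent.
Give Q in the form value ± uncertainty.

419 ± 147

For a monomial Q ∝ a^-3, q^(1/2), b, u^2, z^2, fractional errors add in quadrature:
  (-3·δa/a)² = (-3×0.0797)² = 0.0572;  (½·δq/q)² = (0.5×0.0287)² = 0.000206;  (1·δb/b)² = (1×0.116)² = 0.0134;  (2·δu/u)² = (2×0.0262)² = 0.00274;  (2·δz/z)² = (2×0.111)² = 0.0490
δQ/Q = √(0.123) = 0.350
Q = 419, so δQ = 0.350 × 419 = 147.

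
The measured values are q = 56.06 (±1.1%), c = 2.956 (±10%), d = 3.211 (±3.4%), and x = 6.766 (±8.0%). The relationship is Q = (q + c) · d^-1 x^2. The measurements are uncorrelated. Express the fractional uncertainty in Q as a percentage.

16.4%

Let u = q + c = 59.02. δu = √(δq² + δc²) = √(0.380 + 0.0874) = 0.684, so δu/u = 0.0116.
Q is then a monomial in u, d, x:
δQ/Q = √((δu/u)² + (-1·δd/d)² + (2·δx/x)²) = √(0.000134 + 0.00116 + 0.0256) = 0.164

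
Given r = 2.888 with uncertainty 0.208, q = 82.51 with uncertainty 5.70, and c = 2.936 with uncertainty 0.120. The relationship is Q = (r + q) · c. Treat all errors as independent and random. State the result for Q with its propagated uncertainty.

Let u = r + q = 85.40. δu = √(δr² + δq²) = √(0.0433 + 32.5) = 5.70, so δu/u = 0.0668.
Q is then a monomial in u, c:
δQ/Q = √((δu/u)² + (1·δc/c)²) = √(0.00446 + 0.00167) = 0.0783
Q = 250.7, so δQ = 0.0783 × 250.7 = 19.6.

250.7 ± 19.6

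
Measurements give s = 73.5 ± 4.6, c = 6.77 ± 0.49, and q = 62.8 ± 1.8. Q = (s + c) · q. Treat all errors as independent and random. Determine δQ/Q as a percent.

Let u = s + c = 80.3. δu = √(δs² + δc²) = √(21.2 + 0.240) = 4.63, so δu/u = 0.0576.
Q is then a monomial in u, q:
δQ/Q = √((δu/u)² + (1·δq/q)²) = √(0.00332 + 0.000822) = 0.0644

6.44%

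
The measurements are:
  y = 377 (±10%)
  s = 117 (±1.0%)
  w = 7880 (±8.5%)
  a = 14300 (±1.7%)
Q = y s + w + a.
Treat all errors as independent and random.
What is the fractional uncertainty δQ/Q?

Let p = y·s = 44100. δp/p = √((1·δy/y)² + (1·δs/s)²) = √(0.0100 + 0.000100) = 0.100, so δp = 4430.
Q = p + w + a: δQ = √(δp² + δw² + δa²) = √(1.97e+07 + 4.49e+05 + 59100) = 4490
Q = 66300, so δQ/Q = 4490/66300 = 0.0677.

0.0677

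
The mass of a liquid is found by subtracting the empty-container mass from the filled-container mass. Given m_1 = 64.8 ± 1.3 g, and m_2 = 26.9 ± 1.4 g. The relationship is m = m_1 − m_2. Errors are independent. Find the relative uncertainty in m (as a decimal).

0.0504

m is a linear combination, so absolute uncertainties add in quadrature:
  (δm_1)² = 1.69;  (δm_2)² = 1.96
δm = √(3.65) = 1.91 g
m = 37.9 g, so δm/m = 1.91/37.9 = 0.0504.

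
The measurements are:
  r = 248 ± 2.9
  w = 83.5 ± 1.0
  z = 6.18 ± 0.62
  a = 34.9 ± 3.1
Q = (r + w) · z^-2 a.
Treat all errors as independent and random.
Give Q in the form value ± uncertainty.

Let u = r + w = 332. δu = √(δr² + δw²) = √(8.41 + 1.00) = 3.07, so δu/u = 0.00925.
Q is then a monomial in u, z, a:
δQ/Q = √((δu/u)² + (-2·δz/z)² + (1·δa/a)²) = √(8.56e-05 + 0.0403 + 0.00789) = 0.220
Q = 303, so δQ = 0.220 × 303 = 66.5.

303 ± 66.5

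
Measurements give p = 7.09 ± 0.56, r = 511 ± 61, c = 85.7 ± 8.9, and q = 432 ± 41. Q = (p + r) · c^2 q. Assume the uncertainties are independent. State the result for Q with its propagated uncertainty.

Let u = p + r = 518. δu = √(δp² + δr²) = √(0.314 + 3720) = 61.0, so δu/u = 0.118.
Q is then a monomial in u, c, q:
δQ/Q = √((δu/u)² + (2·δc/c)² + (1·δq/q)²) = √(0.0139 + 0.0431 + 0.00901) = 0.257
Q = 1.64e+09, so δQ = 0.257 × 1.64e+09 = 4.22e+08.

(1.64 ± 0.422) × 10^9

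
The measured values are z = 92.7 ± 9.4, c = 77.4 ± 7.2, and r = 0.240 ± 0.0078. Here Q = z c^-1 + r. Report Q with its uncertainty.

1.44 ± 0.165

Let p = z·c^-1 = 1.20. δp/p = √((1·δz/z)² + (-1·δc/c)²) = √(0.0103 + 0.00865) = 0.138, so δp = 0.165.
Q = p + r: δQ = √(δp² + δr²) = √(0.0272 + 6.08e-05) = 0.165
Q = 1.44.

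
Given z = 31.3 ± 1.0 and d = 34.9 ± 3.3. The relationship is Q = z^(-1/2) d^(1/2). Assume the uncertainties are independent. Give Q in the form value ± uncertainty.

1.06 ± 0.0527

For a monomial Q ∝ z^(-1/2), d^(1/2), fractional errors add in quadrature:
  (−½·δz/z)² = (-0.5×0.0319)² = 0.000255;  (½·δd/d)² = (0.5×0.0946)² = 0.00224
δQ/Q = √(0.00249) = 0.0499
Q = 1.06, so δQ = 0.0499 × 1.06 = 0.0527.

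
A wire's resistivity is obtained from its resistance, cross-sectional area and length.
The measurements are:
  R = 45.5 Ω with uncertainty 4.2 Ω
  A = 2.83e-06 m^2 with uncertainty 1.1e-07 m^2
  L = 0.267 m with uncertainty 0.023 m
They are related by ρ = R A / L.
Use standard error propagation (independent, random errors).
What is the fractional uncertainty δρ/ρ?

0.132

ρ is a product of powers, so relative uncertainties combine in quadrature:
  (1·δR/R)² = (1×0.0923)² = 0.00852;  (1·δA/A)² = (1×0.0389)² = 0.00151;  (-1·δL/L)² = (-1×0.0861)² = 0.00742
δρ/ρ = √(0.0175) = 0.132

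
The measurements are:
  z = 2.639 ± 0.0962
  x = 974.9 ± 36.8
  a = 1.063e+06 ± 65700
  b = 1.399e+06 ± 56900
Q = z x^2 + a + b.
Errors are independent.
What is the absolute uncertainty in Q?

2.28e+05

Let p = z·x^2 = 2.508e+06. δp/p = √((1·δz/z)² + (2·δx/x)²) = √(0.00133 + 0.00570) = 0.0838, so δp = 2.1e+05.
Q = p + a + b: δQ = √(δp² + δa² + δb²) = √(4.42e+10 + 4.32e+09 + 3.24e+09) = 2.28e+05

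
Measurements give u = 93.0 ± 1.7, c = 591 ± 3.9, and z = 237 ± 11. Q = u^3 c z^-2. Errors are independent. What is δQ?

For a monomial Q ∝ u^3, c, z^-2, fractional errors add in quadrature:
  (3·δu/u)² = (3×0.0183)² = 0.00301;  (1·δc/c)² = (1×0.00660)² = 4.35e-05;  (-2·δz/z)² = (-2×0.0464)² = 0.00862
δQ/Q = √(0.0117) = 0.108
Q = 8460, so δQ = 0.108 × 8460 = 914.

914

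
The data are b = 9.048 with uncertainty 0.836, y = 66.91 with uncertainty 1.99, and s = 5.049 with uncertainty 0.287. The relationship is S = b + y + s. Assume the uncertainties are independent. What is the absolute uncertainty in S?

Absolute uncertainties add in quadrature for a linear combination:
  (δb)² = 0.699;  (δy)² = 3.96;  (δs)² = 0.0824
δS = √(4.74) = 2.18

2.18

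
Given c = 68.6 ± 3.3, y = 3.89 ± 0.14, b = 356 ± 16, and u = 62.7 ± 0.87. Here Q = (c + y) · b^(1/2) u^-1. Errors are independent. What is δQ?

1.15

Let w = c + y = 72.5. δw = √(δc² + δy²) = √(10.9 + 0.0196) = 3.30, so δw/w = 0.0456.
Q is then a monomial in w, b, u:
δQ/Q = √((δw/w)² + (½·δb/b)² + (-1·δu/u)²) = √(0.00208 + 0.000505 + 0.000193) = 0.0527
Q = 21.8, so δQ = 0.0527 × 21.8 = 1.15.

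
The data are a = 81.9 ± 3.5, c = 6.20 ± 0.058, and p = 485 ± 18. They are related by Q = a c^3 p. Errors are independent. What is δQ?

For a monomial Q ∝ a, c^3, p, fractional errors add in quadrature:
  (1·δa/a)² = (1×0.0427)² = 0.00183;  (3·δc/c)² = (3×0.00935)² = 0.000788;  (1·δp/p)² = (1×0.0371)² = 0.00138
δQ/Q = √(0.00399) = 0.0632
Q = 9.47e+06, so δQ = 0.0632 × 9.47e+06 = 5.98e+05.

5.98e+05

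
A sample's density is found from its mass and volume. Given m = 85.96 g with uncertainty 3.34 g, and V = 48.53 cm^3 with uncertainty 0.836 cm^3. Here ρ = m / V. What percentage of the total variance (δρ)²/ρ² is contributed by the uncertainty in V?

(δρ/ρ)² = (1·δm/m)² + (-1·δV/V)²
  m term: (1×0.0389)² = 0.00151
  V term: (-1×0.0172)² = 0.000297
Total = 0.00181. Share from V = 0.000297/0.00181 = 0.164.

16.4%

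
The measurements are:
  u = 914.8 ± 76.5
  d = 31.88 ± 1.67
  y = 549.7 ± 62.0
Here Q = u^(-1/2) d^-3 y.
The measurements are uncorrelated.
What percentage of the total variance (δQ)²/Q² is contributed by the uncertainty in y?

(δQ/Q)² = (−½·δu/u)² + (-3·δd/d)² + (1·δy/y)²
  u term: (-0.5×0.0836)² = 0.00175
  d term: (-3×0.0524)² = 0.0247
  y term: (1×0.113)² = 0.0127
Total = 0.0392. Share from y = 0.0127/0.0392 = 0.325.

32.5%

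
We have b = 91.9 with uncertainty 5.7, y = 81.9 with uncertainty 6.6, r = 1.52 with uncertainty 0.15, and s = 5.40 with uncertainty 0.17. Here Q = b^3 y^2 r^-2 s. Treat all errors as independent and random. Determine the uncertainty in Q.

Since Q is a product/quotient, work with relative uncertainties:
  (3·δb/b)² = (3×0.0620)² = 0.0346;  (2·δy/y)² = (2×0.0806)² = 0.0260;  (-2·δr/r)² = (-2×0.0987)² = 0.0390;  (1·δs/s)² = (1×0.0315)² = 0.000991
δQ/Q = √(0.101) = 0.317
Q = 1.22e+10, so δQ = 0.317 × 1.22e+10 = 3.86e+09.

3.86e+09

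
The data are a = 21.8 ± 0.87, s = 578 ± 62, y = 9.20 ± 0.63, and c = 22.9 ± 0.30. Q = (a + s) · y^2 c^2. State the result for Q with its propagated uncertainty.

(2.66 ± 0.462) × 10^7

Let u = a + s = 600. δu = √(δa² + δs²) = √(0.757 + 3840) = 62.0, so δu/u = 0.103.
Q is then a monomial in u, y, c:
δQ/Q = √((δu/u)² + (2·δy/y)² + (2·δc/c)²) = √(0.0107 + 0.0188 + 0.000686) = 0.174
Q = 2.66e+07, so δQ = 0.174 × 2.66e+07 = 4.62e+06.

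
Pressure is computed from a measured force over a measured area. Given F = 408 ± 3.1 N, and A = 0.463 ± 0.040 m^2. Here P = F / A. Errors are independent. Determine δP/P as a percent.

Since P is a product/quotient, work with relative uncertainties:
  (1·δF/F)² = (1×0.00760)² = 5.77e-05;  (-1·δA/A)² = (-1×0.0864)² = 0.00746
δP/P = √(0.00752) = 0.0867

8.67%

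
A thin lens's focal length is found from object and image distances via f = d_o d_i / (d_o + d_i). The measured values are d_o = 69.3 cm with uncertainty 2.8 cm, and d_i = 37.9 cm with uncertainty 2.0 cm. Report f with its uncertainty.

24.5 ± 0.906 cm

∂f/∂d_o = (d_i/(d_o+d_i))² = 0.125;  ∂f/∂d_i = (d_o/(d_o+d_i))² = 0.418
δf = √((∂f/∂d_o · δd_o)² + (∂f/∂d_i · δd_i)²) = √(0.122 + 0.699) = 0.906 cm
f = 24.5 cm.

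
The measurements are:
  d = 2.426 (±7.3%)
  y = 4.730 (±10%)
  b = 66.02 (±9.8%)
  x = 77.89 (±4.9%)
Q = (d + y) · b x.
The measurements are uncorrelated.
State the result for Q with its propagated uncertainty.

36800 ± 4800

Let u = d + y = 7.156. δu = √(δd² + δy²) = √(0.0314 + 0.224) = 0.505, so δu/u = 0.0706.
Q is then a monomial in u, b, x:
δQ/Q = √((δu/u)² + (1·δb/b)² + (1·δx/x)²) = √(0.00498 + 0.00960 + 0.00240) = 0.130
Q = 36800, so δQ = 0.130 × 36800 = 4800.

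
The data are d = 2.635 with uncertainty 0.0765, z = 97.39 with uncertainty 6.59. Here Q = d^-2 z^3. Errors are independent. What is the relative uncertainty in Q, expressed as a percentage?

Since Q is a product/quotient, work with relative uncertainties:
  (-2·δd/d)² = (-2×0.0290)² = 0.00337;  (3·δz/z)² = (3×0.0677)² = 0.0412
δQ/Q = √(0.0446) = 0.211

21.1%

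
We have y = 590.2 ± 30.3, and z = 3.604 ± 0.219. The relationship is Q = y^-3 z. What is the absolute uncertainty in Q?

Since Q is a product/quotient, work with relative uncertainties:
  (-3·δy/y)² = (-3×0.0513)² = 0.0237;  (1·δz/z)² = (1×0.0608)² = 0.00369
δQ/Q = √(0.0274) = 0.166
Q = 1.753e-08, so δQ = 0.166 × 1.753e-08 = 2.9e-09.

2.9e-09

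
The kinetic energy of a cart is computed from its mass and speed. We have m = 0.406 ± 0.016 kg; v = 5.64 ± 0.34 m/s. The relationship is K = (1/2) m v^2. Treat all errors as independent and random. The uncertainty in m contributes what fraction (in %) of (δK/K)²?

9.65%

(δK/K)² = (1·δm/m)² + (2·δv/v)²
  m term: (1×0.0394)² = 0.00155
  v term: (2×0.0603)² = 0.0145
Total = 0.0161. Share from m = 0.00155/0.0161 = 0.0965.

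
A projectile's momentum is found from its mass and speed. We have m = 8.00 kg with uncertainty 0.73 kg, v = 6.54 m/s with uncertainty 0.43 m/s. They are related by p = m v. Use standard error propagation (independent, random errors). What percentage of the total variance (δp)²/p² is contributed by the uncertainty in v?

34.2%

(δp/p)² = (1·δm/m)² + (1·δv/v)²
  m term: (1×0.0912)² = 0.00833
  v term: (1×0.0657)² = 0.00432
Total = 0.0126. Share from v = 0.00432/0.0126 = 0.342.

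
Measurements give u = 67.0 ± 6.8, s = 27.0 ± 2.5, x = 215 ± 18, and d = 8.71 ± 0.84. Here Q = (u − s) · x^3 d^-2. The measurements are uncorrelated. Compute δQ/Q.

Let w = u − s = 40.0. δw = √(δu² + δs²) = √(46.2 + 6.25) = 7.24, so δw/w = 0.181.
Q is then a monomial in w, x, d:
δQ/Q = √((δw/w)² + (3·δx/x)² + (-2·δd/d)²) = √(0.0328 + 0.0631 + 0.0372) = 0.365

0.365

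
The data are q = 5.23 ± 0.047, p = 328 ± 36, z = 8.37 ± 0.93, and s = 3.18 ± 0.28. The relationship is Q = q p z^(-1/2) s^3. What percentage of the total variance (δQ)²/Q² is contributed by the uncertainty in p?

14.2%

(δQ/Q)² = (1·δq/q)² + (1·δp/p)² + (−½·δz/z)² + (3·δs/s)²
  q term: (1×0.00899)² = 8.08e-05
  p term: (1×0.110)² = 0.0120
  z term: (-0.5×0.111)² = 0.00309
  s term: (3×0.0881)² = 0.0698
Total = 0.0850. Share from p = 0.0120/0.0850 = 0.142.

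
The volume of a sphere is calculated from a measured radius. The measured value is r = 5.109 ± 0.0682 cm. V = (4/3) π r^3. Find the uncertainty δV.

Each factor contributes (exponent × relative error)² to (δV/V)²:
  (3·δr/r)² = (3×0.0133)² = 0.00160
δV/V = √(0.00160) = 0.0400
V = 558.6 cm^3, so δV = 0.0400 × 558.6 = 22.4 cm^3.

22.4 cm^3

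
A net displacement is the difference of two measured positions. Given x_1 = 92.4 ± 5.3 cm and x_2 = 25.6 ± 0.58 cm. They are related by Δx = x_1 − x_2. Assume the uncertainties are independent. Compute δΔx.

Absolute uncertainties add in quadrature for a linear combination:
  (δx_1)² = 28.1;  (δx_2)² = 0.336
δΔx = √(28.4) = 5.33 cm

5.33 cm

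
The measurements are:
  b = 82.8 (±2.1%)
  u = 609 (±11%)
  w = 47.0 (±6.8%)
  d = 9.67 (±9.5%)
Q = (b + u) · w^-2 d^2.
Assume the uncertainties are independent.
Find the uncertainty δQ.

Let h = b + u = 692. δh = √(δb² + δu²) = √(3.02 + 4490) = 67.0, so δh/h = 0.0969.
Q is then a monomial in h, w, d:
δQ/Q = √((δh/h)² + (-2·δw/w)² + (2·δd/d)²) = √(0.00938 + 0.0185 + 0.0361) = 0.253
Q = 29.3, so δQ = 0.253 × 29.3 = 7.41.

7.41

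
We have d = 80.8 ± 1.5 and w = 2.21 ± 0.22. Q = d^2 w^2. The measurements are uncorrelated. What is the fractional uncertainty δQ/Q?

Relative error in a monomial: (δQ/Q)² = Σ (nᵢ · δxᵢ/xᵢ)².
  (2·δd/d)² = (2×0.0186)² = 0.00138;  (2·δw/w)² = (2×0.0995)² = 0.0396
δQ/Q = √(0.0410) = 0.203

0.203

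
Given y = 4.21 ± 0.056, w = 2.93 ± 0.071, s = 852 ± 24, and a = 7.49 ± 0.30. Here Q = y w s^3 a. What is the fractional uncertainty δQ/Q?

0.0975

Q is a product of powers, so relative uncertainties combine in quadrature:
  (1·δy/y)² = (1×0.0133)² = 0.000177;  (1·δw/w)² = (1×0.0242)² = 0.000587;  (3·δs/s)² = (3×0.0282)² = 0.00714;  (1·δa/a)² = (1×0.0401)² = 0.00160
δQ/Q = √(0.00951) = 0.0975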